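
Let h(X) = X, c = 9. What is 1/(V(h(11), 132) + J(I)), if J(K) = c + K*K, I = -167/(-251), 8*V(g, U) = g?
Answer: 504008/5452195 ≈ 0.092441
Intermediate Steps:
V(g, U) = g/8
I = 167/251 (I = -167*(-1/251) = 167/251 ≈ 0.66534)
J(K) = 9 + K² (J(K) = 9 + K*K = 9 + K²)
1/(V(h(11), 132) + J(I)) = 1/((⅛)*11 + (9 + (167/251)²)) = 1/(11/8 + (9 + 27889/63001)) = 1/(11/8 + 594898/63001) = 1/(5452195/504008) = 504008/5452195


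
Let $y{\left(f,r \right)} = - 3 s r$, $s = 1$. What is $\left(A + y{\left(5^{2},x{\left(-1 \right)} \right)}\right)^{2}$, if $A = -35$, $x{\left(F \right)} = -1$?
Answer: $1024$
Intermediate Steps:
$y{\left(f,r \right)} = - 3 r$ ($y{\left(f,r \right)} = \left(-3\right) 1 r = - 3 r$)
$\left(A + y{\left(5^{2},x{\left(-1 \right)} \right)}\right)^{2} = \left(-35 - -3\right)^{2} = \left(-35 + 3\right)^{2} = \left(-32\right)^{2} = 1024$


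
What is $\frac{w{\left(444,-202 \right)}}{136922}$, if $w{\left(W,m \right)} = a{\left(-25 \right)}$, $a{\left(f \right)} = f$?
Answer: $- \frac{25}{136922} \approx -0.00018259$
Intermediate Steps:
$w{\left(W,m \right)} = -25$
$\frac{w{\left(444,-202 \right)}}{136922} = - \frac{25}{136922}$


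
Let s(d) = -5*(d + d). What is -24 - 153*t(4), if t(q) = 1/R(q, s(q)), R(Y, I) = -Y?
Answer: 57/4 ≈ 14.250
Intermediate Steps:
s(d) = -10*d
t(q) = -1/q (t(q) = 1/(-q) = -1/q)
-24 - 153*t(4) = -24 - (-153)/4 = -24 - 153*(-1/4) = -24 + 153/4 = 57/4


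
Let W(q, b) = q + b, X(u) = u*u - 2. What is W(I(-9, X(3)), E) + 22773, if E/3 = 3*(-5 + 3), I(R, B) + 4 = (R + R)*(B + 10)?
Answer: 22445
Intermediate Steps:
X(u) = -2 + u² (X(u) = u² - 2 = -2 + u²)
I(R, B) = -4 + 2*R*(10 + B) (I(R, B) = -4 + (R + R)*(B + 10) = -4 + (2*R)*(10 + B) = -4 + 2*R*(10 + B))
E = -18 (E = 3*(3*(-5 + 3)) = 3*(3*(-2)) = 3*(-6) = -18)
W(q, b) = b + q
W(I(-9, X(3)), E) + 22773 = (-18 + (-4 + 20*(-9) + 2*(-2 + 3²)*(-9))) + 22773 = (-18 + (-4 - 180 + 2*(-2 + 9)*(-9))) + 22773 = (-18 + (-4 - 180 + 2*7*(-9))) + 22773 = (-18 + (-4 - 180 - 126)) + 22773 = (-18 - 310) + 22773 = -328 + 22773 = 22445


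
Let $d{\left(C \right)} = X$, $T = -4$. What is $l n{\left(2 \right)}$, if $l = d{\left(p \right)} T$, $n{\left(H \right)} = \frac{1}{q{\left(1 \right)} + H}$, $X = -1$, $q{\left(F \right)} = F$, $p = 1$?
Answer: $\frac{4}{3} \approx 1.3333$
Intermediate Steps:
$d{\left(C \right)} = -1$
$n{\left(H \right)} = \frac{1}{1 + H}$
$l = 4$ ($l = \left(-1\right) \left(-4\right) = 4$)
$l n{\left(2 \right)} = \frac{4}{1 + 2} = \frac{4}{3}$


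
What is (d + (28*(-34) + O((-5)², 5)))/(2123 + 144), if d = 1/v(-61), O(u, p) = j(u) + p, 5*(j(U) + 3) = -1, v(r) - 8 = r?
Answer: -251808/600755 ≈ -0.41915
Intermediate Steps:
v(r) = 8 + r
j(U) = -16/5 (j(U) = -3 + (⅕)*(-1) = -3 - ⅕ = -16/5)
O(u, p) = -16/5 + p
d = -1/53 (d = 1/(8 - 61) = 1/(-53) = -1/53 ≈ -0.018868)
(d + (28*(-34) + O((-5)², 5)))/(2123 + 144) = (-1/53 + (28*(-34) + (-16/5 + 5)))/(2123 + 144) = (-1/53 + (-952 + 9/5))/2267 = (-1/53 - 4751/5)*(1/2267) = -251808/265*1/2267 = -251808/600755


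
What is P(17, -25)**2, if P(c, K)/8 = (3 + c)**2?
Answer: 10240000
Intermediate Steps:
P(c, K) = 8*(3 + c)**2
P(17, -25)**2 = (8*(3 + 17)**2)**2 = (8*20**2)**2 = (8*400)**2 = 3200**2 = 10240000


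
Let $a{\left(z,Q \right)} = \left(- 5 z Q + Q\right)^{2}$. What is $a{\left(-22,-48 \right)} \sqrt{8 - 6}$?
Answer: $28387584 \sqrt{2} \approx 4.0146 \cdot 10^{7}$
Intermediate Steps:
$a{\left(z,Q \right)} = \left(Q - 5 Q z\right)^{2}$ ($a{\left(z,Q \right)} = \left(- 5 Q z + Q\right)^{2} = \left(Q - 5 Q z\right)^{2}$)
$a{\left(-22,-48 \right)} \sqrt{8 - 6} = \left(-48\right)^{2} \left(-1 + 5 \left(-22\right)\right)^{2} \sqrt{8 - 6} = 2304 \left(-1 - 110\right)^{2} \sqrt{2} = 2304 \left(-111\right)^{2} \sqrt{2} = 2304 \cdot 12321 \sqrt{2} = 28387584 \sqrt{2}$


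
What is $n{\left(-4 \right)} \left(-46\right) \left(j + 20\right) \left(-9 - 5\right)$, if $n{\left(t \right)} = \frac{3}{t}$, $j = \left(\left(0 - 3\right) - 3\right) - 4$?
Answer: $-4830$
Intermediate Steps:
$j = -10$ ($j = \left(-3 - 3\right) - 4 = -6 - 4 = -10$)
$n{\left(-4 \right)} \left(-46\right) \left(j + 20\right) \left(-9 - 5\right) = \frac{3}{-4} \left(-46\right) \left(-10 + 20\right) \left(-9 - 5\right) = 3 \left(- \frac{1}{4}\right) \left(-46\right) 10 \left(-14\right) = \left(- \frac{3}{4}\right) \left(-46\right) \left(-140\right) = \frac{69}{2} \left(-140\right) = -4830$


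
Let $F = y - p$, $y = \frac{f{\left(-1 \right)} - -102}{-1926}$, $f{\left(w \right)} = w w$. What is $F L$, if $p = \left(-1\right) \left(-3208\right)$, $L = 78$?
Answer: $- \frac{80323243}{321} \approx -2.5023 \cdot 10^{5}$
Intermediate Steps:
$f{\left(w \right)} = w^{2}$
$p = 3208$
$y = - \frac{103}{1926}$ ($y = \frac{\left(-1\right)^{2} - -102}{-1926} = \left(1 + 102\right) \left(- \frac{1}{1926}\right) = 103 \left(- \frac{1}{1926}\right) = - \frac{103}{1926} \approx -0.053479$)
$F = - \frac{6178711}{1926}$ ($F = - \frac{103}{1926} - 3208 = - \frac{6178711}{1926} \approx -3208.1$)
$F L = \left(- \frac{6178711}{1926}\right) 78 = - \frac{80323243}{321}$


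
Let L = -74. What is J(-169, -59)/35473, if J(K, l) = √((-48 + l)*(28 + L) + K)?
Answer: 7*√97/35473 ≈ 0.0019435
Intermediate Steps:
J(K, l) = √(2208 + K - 46*l) (J(K, l) = √((-48 + l)*(28 - 74) + K) = √((-48 + l)*(-46) + K) = √((2208 - 46*l) + K) = √(2208 + K - 46*l))
J(-169, -59)/35473 = √(2208 - 169 - 46*(-59))/35473 = √(2208 - 169 + 2714)*(1/35473) = √4753*(1/35473) = (7*√97)*(1/35473) = 7*√97/35473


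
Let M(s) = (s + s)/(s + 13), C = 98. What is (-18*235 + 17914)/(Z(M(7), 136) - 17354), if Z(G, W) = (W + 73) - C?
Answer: -13684/17243 ≈ -0.79360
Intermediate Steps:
M(s) = 2*s/(13 + s) (M(s) = (2*s)/(13 + s) = 2*s/(13 + s))
Z(G, W) = -25 + W (Z(G, W) = (W + 73) - 1*98 = (73 + W) - 98 = -25 + W)
(-18*235 + 17914)/(Z(M(7), 136) - 17354) = (-18*235 + 17914)/((-25 + 136) - 17354) = (-4230 + 17914)/(111 - 17354) = 13684/(-17243) = 13684*(-1/17243) = -13684/17243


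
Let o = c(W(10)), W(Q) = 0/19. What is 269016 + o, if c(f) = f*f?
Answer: 269016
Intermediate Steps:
W(Q) = 0 (W(Q) = 0*(1/19) = 0)
c(f) = f²
o = 0 (o = 0² = 0)
269016 + o = 269016 + 0 = 269016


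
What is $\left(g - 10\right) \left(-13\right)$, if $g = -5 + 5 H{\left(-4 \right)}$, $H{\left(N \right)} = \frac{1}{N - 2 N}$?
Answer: $\frac{715}{4} \approx 178.75$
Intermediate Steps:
$H{\left(N \right)} = - \frac{1}{N}$ ($H{\left(N \right)} = \frac{1}{\left(-1\right) N} = - \frac{1}{N}$)
$g = - \frac{15}{4}$ ($g = -5 + 5 \left(- \frac{1}{-4}\right) = -5 + 5 \left(\left(-1\right) \left(- \frac{1}{4}\right)\right) = -5 + 5 \cdot \frac{1}{4} = -5 + \frac{5}{4} = - \frac{15}{4} \approx -3.75$)
$\left(g - 10\right) \left(-13\right) = \left(- \frac{15}{4} - 10\right) \left(-13\right) = \left(- \frac{55}{4}\right) \left(-13\right) = \frac{715}{4}$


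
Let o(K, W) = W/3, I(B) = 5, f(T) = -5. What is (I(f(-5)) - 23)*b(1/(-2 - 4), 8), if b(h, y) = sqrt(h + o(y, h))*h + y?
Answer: -144 + I*sqrt(2) ≈ -144.0 + 1.4142*I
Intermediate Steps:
o(K, W) = W/3 (o(K, W) = W*(1/3) = W/3)
b(h, y) = y + 2*sqrt(3)*h**(3/2)/3 (b(h, y) = sqrt(h + h/3)*h + y = sqrt(4*h/3)*h + y = (2*sqrt(3)*sqrt(h)/3)*h + y = 2*sqrt(3)*h**(3/2)/3 + y = y + 2*sqrt(3)*h**(3/2)/3)
(I(f(-5)) - 23)*b(1/(-2 - 4), 8) = (5 - 23)*(8 + 2*sqrt(3)*(1/(-2 - 4))**(3/2)/3) = -18*(8 + 2*sqrt(3)*(1/(-6))**(3/2)/3) = -18*(8 + 2*sqrt(3)*(-1/6)**(3/2)/3) = -18*(8 + 2*sqrt(3)*(-I*sqrt(6)/36)/3) = -18*(8 - I*sqrt(2)/18) = -144 + I*sqrt(2)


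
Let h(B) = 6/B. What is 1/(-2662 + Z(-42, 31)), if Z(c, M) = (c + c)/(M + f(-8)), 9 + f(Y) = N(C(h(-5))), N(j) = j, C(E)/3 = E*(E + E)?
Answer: -383/1020596 ≈ -0.00037527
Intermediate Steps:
C(E) = 6*E² (C(E) = 3*(E*(E + E)) = 3*(E*(2*E)) = 3*(2*E²) = 6*E²)
f(Y) = -9/25 (f(Y) = -9 + 6*(6/(-5))² = -9 + 6*(6*(-⅕))² = -9 + 6*(-6/5)² = -9 + 6*(36/25) = -9 + 216/25 = -9/25)
Z(c, M) = 2*c/(-9/25 + M) (Z(c, M) = (c + c)/(M - 9/25) = (2*c)/(-9/25 + M) = 2*c/(-9/25 + M))
1/(-2662 + Z(-42, 31)) = 1/(-2662 + 50*(-42)/(-9 + 25*31)) = 1/(-2662 + 50*(-42)/(-9 + 775)) = 1/(-2662 + 50*(-42)/766) = 1/(-2662 + 50*(-42)*(1/766)) = 1/(-2662 - 1050/383) = 1/(-1020596/383) = -383/1020596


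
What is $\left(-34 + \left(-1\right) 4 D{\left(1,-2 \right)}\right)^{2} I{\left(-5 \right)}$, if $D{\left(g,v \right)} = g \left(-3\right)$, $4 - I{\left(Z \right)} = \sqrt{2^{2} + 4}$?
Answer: $1936 - 968 \sqrt{2} \approx 567.04$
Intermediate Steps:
$I{\left(Z \right)} = 4 - 2 \sqrt{2}$ ($I{\left(Z \right)} = 4 - \sqrt{2^{2} + 4} = 4 - \sqrt{4 + 4} = 4 - \sqrt{8} = 4 - 2 \sqrt{2}$)
$D{\left(g,v \right)} = - 3 g$
$\left(-34 + \left(-1\right) 4 D{\left(1,-2 \right)}\right)^{2} I{\left(-5 \right)} = \left(-34 + \left(-1\right) 4 \left(\left(-3\right) 1\right)\right)^{2} \left(4 - 2 \sqrt{2}\right) = \left(-34 - -12\right)^{2} \left(4 - 2 \sqrt{2}\right) = \left(-34 + 12\right)^{2} \left(4 - 2 \sqrt{2}\right) = \left(-22\right)^{2} \left(4 - 2 \sqrt{2}\right) = 484 \left(4 - 2 \sqrt{2}\right) = 1936 - 968 \sqrt{2}$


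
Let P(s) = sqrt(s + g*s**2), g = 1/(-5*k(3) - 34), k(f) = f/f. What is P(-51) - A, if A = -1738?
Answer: 1738 + 3*I*sqrt(2210)/13 ≈ 1738.0 + 10.849*I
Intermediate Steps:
k(f) = 1
g = -1/39 (g = 1/(-5*1 - 34) = 1/(-5 - 34) = 1/(-39) = -1/39 ≈ -0.025641)
P(s) = sqrt(s - s**2/39)
P(-51) - A = sqrt(39)*sqrt(-51*(39 - 1*(-51)))/39 - 1*(-1738) = sqrt(39)*sqrt(-51*(39 + 51))/39 + 1738 = sqrt(39)*sqrt(-51*90)/39 + 1738 = sqrt(39)*sqrt(-4590)/39 + 1738 = sqrt(39)*(3*I*sqrt(510))/39 + 1738 = 3*I*sqrt(2210)/13 + 1738 = 1738 + 3*I*sqrt(2210)/13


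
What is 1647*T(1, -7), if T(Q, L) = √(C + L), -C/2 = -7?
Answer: 1647*√7 ≈ 4357.6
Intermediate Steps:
C = 14 (C = -2*(-7) = 14)
T(Q, L) = √(14 + L)
1647*T(1, -7) = 1647*√(14 - 7) = 1647*√7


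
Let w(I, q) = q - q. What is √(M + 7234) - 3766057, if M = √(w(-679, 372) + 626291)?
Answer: -3766057 + √(7234 + √626291) ≈ -3.7660e+6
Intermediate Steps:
w(I, q) = 0
M = √626291 (M = √(0 + 626291) = √626291 ≈ 791.39)
√(M + 7234) - 3766057 = √(√626291 + 7234) - 3766057 = √(7234 + √626291) - 3766057 = -3766057 + √(7234 + √626291)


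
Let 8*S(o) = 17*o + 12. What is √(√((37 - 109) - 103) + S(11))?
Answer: √(398 + 80*I*√7)/4 ≈ 5.1502 + 1.2843*I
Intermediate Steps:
S(o) = 3/2 + 17*o/8 (S(o) = (17*o + 12)/8 = (12 + 17*o)/8 = 3/2 + 17*o/8)
√(√((37 - 109) - 103) + S(11)) = √(√((37 - 109) - 103) + (3/2 + (17/8)*11)) = √(√(-72 - 103) + (3/2 + 187/8)) = √(√(-175) + 199/8) = √(5*I*√7 + 199/8) = √(199/8 + 5*I*√7)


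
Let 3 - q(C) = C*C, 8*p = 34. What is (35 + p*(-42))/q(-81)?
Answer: 287/13116 ≈ 0.021882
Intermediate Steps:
p = 17/4 (p = (⅛)*34 = 17/4 ≈ 4.2500)
q(C) = 3 - C² (q(C) = 3 - C*C = 3 - C²)
(35 + p*(-42))/q(-81) = (35 + (17/4)*(-42))/(3 - 1*(-81)²) = (35 - 357/2)/(3 - 1*6561) = -287/(2*(3 - 6561)) = -287/2/(-6558) = -287/2*(-1/6558) = 287/13116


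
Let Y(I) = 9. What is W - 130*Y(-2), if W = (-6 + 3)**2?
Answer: -1161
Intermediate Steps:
W = 9 (W = (-3)**2 = 9)
W - 130*Y(-2) = 9 - 130*9 = 9 - 1170 = -1161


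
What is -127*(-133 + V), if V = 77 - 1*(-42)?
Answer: 1778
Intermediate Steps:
V = 119 (V = 77 + 42 = 119)
-127*(-133 + V) = -127*(-133 + 119) = -127*(-14) = 1778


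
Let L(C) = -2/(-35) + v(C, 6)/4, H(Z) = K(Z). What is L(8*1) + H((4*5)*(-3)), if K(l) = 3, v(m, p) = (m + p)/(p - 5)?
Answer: 459/70 ≈ 6.5571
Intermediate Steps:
v(m, p) = (m + p)/(-5 + p)
H(Z) = 3
L(C) = 109/70 + C/4 (L(C) = -2/(-35) + ((C + 6)/(-5 + 6))/4 = -2*(-1/35) + ((6 + C)/1)*(1/4) = 2/35 + (1*(6 + C))*(1/4) = 2/35 + (6 + C)*(1/4) = 2/35 + (3/2 + C/4) = 109/70 + C/4)
L(8*1) + H((4*5)*(-3)) = (109/70 + (8*1)/4) + 3 = (109/70 + (1/4)*8) + 3 = (109/70 + 2) + 3 = 249/70 + 3 = 459/70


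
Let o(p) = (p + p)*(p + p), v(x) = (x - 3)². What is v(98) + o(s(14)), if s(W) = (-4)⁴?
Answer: 271169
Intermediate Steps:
s(W) = 256
v(x) = (-3 + x)²
o(p) = 4*p² (o(p) = (2*p)*(2*p) = 4*p²)
v(98) + o(s(14)) = (-3 + 98)² + 4*256² = 95² + 4*65536 = 9025 + 262144 = 271169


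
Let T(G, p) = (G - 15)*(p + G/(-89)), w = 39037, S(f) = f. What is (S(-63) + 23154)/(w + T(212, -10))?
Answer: 685033/1085733 ≈ 0.63094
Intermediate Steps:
T(G, p) = (-15 + G)*(p - G/89) (T(G, p) = (-15 + G)*(p + G*(-1/89)) = (-15 + G)*(p - G/89))
(S(-63) + 23154)/(w + T(212, -10)) = (-63 + 23154)/(39037 + (-15*(-10) - 1/89*212² + (15/89)*212 + 212*(-10))) = 23091/(39037 + (150 - 1/89*44944 + 3180/89 - 2120)) = 23091/(39037 + (150 - 44944/89 + 3180/89 - 2120)) = 23091/(39037 - 217094/89) = 23091/(3257199/89) = 23091*(89/3257199) = 685033/1085733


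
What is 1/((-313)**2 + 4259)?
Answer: 1/102228 ≈ 9.7821e-6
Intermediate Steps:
1/((-313)**2 + 4259) = 1/(97969 + 4259) = 1/102228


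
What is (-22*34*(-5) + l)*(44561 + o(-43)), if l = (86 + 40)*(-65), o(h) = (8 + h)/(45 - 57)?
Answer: -1189856575/6 ≈ -1.9831e+8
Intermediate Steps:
o(h) = -2/3 - h/12 (o(h) = (8 + h)/(-12) = (8 + h)*(-1/12) = -2/3 - h/12)
l = -8190 (l = 126*(-65) = -8190)
(-22*34*(-5) + l)*(44561 + o(-43)) = (-22*34*(-5) - 8190)*(44561 + (-2/3 - 1/12*(-43))) = (-748*(-5) - 8190)*(44561 + (-2/3 + 43/12)) = (3740 - 8190)*(44561 + 35/12) = -4450*534767/12 = -1189856575/6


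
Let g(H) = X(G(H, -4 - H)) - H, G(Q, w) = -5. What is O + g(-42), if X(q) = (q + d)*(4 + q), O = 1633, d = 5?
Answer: 1675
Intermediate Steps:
X(q) = (4 + q)*(5 + q) (X(q) = (q + 5)*(4 + q) = (5 + q)*(4 + q) = (4 + q)*(5 + q))
g(H) = -H (g(H) = (20 + (-5)² + 9*(-5)) - H = (20 + 25 - 45) - H = 0 - H = -H)
O + g(-42) = 1633 - 1*(-42) = 1633 + 42 = 1675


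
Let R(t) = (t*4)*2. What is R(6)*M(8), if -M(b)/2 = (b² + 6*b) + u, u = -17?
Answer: -9120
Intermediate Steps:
R(t) = 8*t (R(t) = (4*t)*2 = 8*t)
M(b) = 34 - 12*b - 2*b² (M(b) = -2*((b² + 6*b) - 17) = -2*(-17 + b² + 6*b) = 34 - 12*b - 2*b²)
R(6)*M(8) = (8*6)*(34 - 12*8 - 2*8²) = 48*(34 - 96 - 2*64) = 48*(34 - 96 - 128) = 48*(-190) = -9120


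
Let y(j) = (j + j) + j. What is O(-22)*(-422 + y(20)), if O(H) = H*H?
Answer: -175208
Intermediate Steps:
y(j) = 3*j (y(j) = 2*j + j = 3*j)
O(H) = H²
O(-22)*(-422 + y(20)) = (-22)²*(-422 + 3*20) = 484*(-422 + 60) = 484*(-362) = -175208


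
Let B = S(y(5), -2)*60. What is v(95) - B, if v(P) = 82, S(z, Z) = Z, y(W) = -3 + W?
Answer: 202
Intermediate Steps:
B = -120 (B = -2*60 = -120)
v(95) - B = 82 - 1*(-120) = 82 + 120 = 202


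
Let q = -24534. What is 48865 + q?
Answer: 24331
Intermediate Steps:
48865 + q = 48865 - 24534 = 24331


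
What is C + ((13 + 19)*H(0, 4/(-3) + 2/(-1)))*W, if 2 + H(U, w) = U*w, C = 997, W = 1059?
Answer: -66779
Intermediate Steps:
H(U, w) = -2 + U*w
C + ((13 + 19)*H(0, 4/(-3) + 2/(-1)))*W = 997 + ((13 + 19)*(-2 + 0*(4/(-3) + 2/(-1))))*1059 = 997 + (32*(-2 + 0*(4*(-⅓) + 2*(-1))))*1059 = 997 + (32*(-2 + 0*(-4/3 - 2)))*1059 = 997 + (32*(-2 + 0*(-10/3)))*1059 = 997 + (32*(-2 + 0))*1059 = 997 + (32*(-2))*1059 = 997 - 64*1059 = 997 - 67776 = -66779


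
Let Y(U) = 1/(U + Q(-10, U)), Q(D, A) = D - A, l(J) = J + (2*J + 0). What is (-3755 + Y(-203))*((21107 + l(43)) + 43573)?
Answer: -2433642759/10 ≈ -2.4336e+8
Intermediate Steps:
l(J) = 3*J (l(J) = J + 2*J = 3*J)
Y(U) = -⅒ (Y(U) = 1/(U + (-10 - U)) = 1/(-10) = -⅒)
(-3755 + Y(-203))*((21107 + l(43)) + 43573) = (-3755 - ⅒)*((21107 + 3*43) + 43573) = -37551*((21107 + 129) + 43573)/10 = -37551*(21236 + 43573)/10 = -37551/10*64809 = -2433642759/10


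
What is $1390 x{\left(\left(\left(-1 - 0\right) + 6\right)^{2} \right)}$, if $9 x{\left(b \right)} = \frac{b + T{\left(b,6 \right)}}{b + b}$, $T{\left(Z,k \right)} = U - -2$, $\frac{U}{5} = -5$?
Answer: $\frac{278}{45} \approx 6.1778$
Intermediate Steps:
$U = -25$ ($U = 5 \left(-5\right) = -25$)
$T{\left(Z,k \right)} = -23$ ($T{\left(Z,k \right)} = -25 - -2 = -25 + 2 = -23$)
$x{\left(b \right)} = \frac{-23 + b}{18 b}$ ($x{\left(b \right)} = \frac{\left(b - 23\right) \frac{1}{b + b}}{9} = \frac{\left(-23 + b\right) \frac{1}{2 b}}{9} = \frac{\frac{1}{2} \frac{1}{b} \left(-23 + b\right)}{9} = \frac{-23 + b}{18 b}$)
$1390 x{\left(\left(\left(-1 - 0\right) + 6\right)^{2} \right)} = 1390 \frac{-23 + \left(\left(-1 - 0\right) + 6\right)^{2}}{18 \left(\left(-1 - 0\right) + 6\right)^{2}} = 1390 \frac{-23 + \left(\left(-1 + 0\right) + 6\right)^{2}}{18 \left(\left(-1 + 0\right) + 6\right)^{2}} = 1390 \frac{-23 + \left(-1 + 6\right)^{2}}{18 \left(-1 + 6\right)^{2}} = 1390 \frac{-23 + 5^{2}}{18 \cdot 5^{2}} = 1390 \frac{-23 + 25}{18 \cdot 25} = 1390 \cdot \frac{1}{18} \cdot \frac{1}{25} \cdot 2 = 1390 \cdot \frac{1}{225} = \frac{278}{45}$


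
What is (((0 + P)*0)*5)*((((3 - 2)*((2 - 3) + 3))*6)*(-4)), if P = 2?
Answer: 0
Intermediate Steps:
(((0 + P)*0)*5)*((((3 - 2)*((2 - 3) + 3))*6)*(-4)) = (((0 + 2)*0)*5)*((((3 - 2)*((2 - 3) + 3))*6)*(-4)) = ((2*0)*5)*(((1*(-1 + 3))*6)*(-4)) = (0*5)*(((1*2)*6)*(-4)) = 0*((2*6)*(-4)) = 0*(12*(-4)) = 0*(-48) = 0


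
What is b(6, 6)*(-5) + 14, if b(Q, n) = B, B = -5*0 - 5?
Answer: 39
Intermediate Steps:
B = -5 (B = 0 - 5 = -5)
b(Q, n) = -5
b(6, 6)*(-5) + 14 = -5*(-5) + 14 = 25 + 14 = 39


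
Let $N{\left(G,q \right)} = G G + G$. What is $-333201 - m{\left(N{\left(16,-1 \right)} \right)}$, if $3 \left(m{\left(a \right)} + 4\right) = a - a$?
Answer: $-333197$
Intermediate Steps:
$N{\left(G,q \right)} = G + G^{2}$ ($N{\left(G,q \right)} = G^{2} + G = G + G^{2}$)
$m{\left(a \right)} = -4$ ($m{\left(a \right)} = -4 + \frac{a - a}{3} = -4 + \frac{1}{3} \cdot 0 = -4 + 0 = -4$)
$-333201 - m{\left(N{\left(16,-1 \right)} \right)} = -333201 - -4 = -333201 + 4 = -333197$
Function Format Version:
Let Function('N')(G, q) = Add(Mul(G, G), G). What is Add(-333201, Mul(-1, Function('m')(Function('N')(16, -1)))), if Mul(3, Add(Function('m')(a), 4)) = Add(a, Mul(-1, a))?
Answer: -333197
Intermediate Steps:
Function('N')(G, q) = Add(G, Pow(G, 2)) (Function('N')(G, q) = Add(Pow(G, 2), G) = Add(G, Pow(G, 2)))
Function('m')(a) = -4 (Function('m')(a) = Add(-4, Mul(Rational(1, 3), Add(a, Mul(-1, a)))) = Add(-4, Mul(Rational(1, 3), 0)) = Add(-4, 0) = -4)
Add(-333201, Mul(-1, Function('m')(Function('N')(16, -1)))) = Add(-333201, Mul(-1, -4)) = Add(-333201, 4) = -333197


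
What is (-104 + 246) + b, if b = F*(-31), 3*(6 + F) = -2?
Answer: 1046/3 ≈ 348.67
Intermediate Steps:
F = -20/3 (F = -6 + (⅓)*(-2) = -6 - ⅔ = -20/3 ≈ -6.6667)
b = 620/3 (b = -20/3*(-31) = 620/3 ≈ 206.67)
(-104 + 246) + b = (-104 + 246) + 620/3 = 142 + 620/3 = 1046/3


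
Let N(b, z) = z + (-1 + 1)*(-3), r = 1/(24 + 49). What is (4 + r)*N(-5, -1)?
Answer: -293/73 ≈ -4.0137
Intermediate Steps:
r = 1/73 ≈ 0.013699
N(b, z) = z (N(b, z) = z + 0*(-3) = z + 0 = z)
(4 + r)*N(-5, -1) = (4 + 1/73)*(-1) = (293/73)*(-1) = -293/73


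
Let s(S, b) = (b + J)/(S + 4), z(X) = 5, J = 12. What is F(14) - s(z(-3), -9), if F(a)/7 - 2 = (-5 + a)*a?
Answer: 2687/3 ≈ 895.67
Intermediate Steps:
F(a) = 14 + 7*a*(-5 + a) (F(a) = 14 + 7*((-5 + a)*a) = 14 + 7*(a*(-5 + a)) = 14 + 7*a*(-5 + a))
s(S, b) = (12 + b)/(4 + S) (s(S, b) = (b + 12)/(S + 4) = (12 + b)/(4 + S))
F(14) - s(z(-3), -9) = (14 - 35*14 + 7*14²) - (12 - 9)/(4 + 5) = (14 - 490 + 7*196) - 3/9 = (14 - 490 + 1372) - 3/9 = 896 - 1*⅓ = 896 - ⅓ = 2687/3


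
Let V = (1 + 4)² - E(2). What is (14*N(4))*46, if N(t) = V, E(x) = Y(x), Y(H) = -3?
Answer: 18032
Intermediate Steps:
E(x) = -3
V = 28 (V = (1 + 4)² - 1*(-3) = 5² + 3 = 25 + 3 = 28)
N(t) = 28
(14*N(4))*46 = (14*28)*46 = 392*46 = 18032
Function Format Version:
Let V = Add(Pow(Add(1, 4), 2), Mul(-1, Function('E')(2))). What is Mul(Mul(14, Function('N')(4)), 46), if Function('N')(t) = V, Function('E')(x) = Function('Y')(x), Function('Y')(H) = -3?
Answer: 18032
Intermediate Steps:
Function('E')(x) = -3
V = 28 (V = Add(Pow(Add(1, 4), 2), Mul(-1, -3)) = Add(Pow(5, 2), 3) = Add(25, 3) = 28)
Function('N')(t) = 28
Mul(Mul(14, Function('N')(4)), 46) = Mul(Mul(14, 28), 46) = Mul(392, 46) = 18032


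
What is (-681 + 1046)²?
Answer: 133225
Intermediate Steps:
(-681 + 1046)² = 365² = 133225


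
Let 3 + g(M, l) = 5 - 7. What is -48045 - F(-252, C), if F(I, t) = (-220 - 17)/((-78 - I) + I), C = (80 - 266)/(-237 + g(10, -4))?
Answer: -1249249/26 ≈ -48048.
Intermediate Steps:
g(M, l) = -5 (g(M, l) = -3 + (5 - 7) = -3 - 2 = -5)
C = 93/121 (C = (80 - 266)/(-237 - 5) = -186/(-242) = -186*(-1/242) = 93/121 ≈ 0.76859)
F(I, t) = 79/26 (F(I, t) = -237/(-78) = -237*(-1/78) = 79/26)
-48045 - F(-252, C) = -48045 - 1*79/26 = -48045 - 79/26 = -1249249/26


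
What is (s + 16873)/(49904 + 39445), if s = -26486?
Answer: -9613/89349 ≈ -0.10759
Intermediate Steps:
(s + 16873)/(49904 + 39445) = (-26486 + 16873)/(49904 + 39445) = -9613/89349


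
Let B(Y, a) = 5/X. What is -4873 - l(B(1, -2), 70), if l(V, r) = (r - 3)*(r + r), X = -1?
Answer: -14253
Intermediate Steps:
B(Y, a) = -5 (B(Y, a) = 5/(-1) = 5*(-1) = -5)
l(V, r) = 2*r*(-3 + r) (l(V, r) = (-3 + r)*(2*r) = 2*r*(-3 + r))
-4873 - l(B(1, -2), 70) = -4873 - 2*70*(-3 + 70) = -4873 - 2*70*67 = -4873 - 1*9380 = -4873 - 9380 = -14253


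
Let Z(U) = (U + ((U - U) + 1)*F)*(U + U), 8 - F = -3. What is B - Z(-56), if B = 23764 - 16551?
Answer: 2173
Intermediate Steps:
F = 11 (F = 8 - 1*(-3) = 8 + 3 = 11)
B = 7213
Z(U) = 2*U*(11 + U) (Z(U) = (U + ((U - U) + 1)*11)*(U + U) = (U + (0 + 1)*11)*(2*U) = (U + 1*11)*(2*U) = (U + 11)*(2*U) = (11 + U)*(2*U) = 2*U*(11 + U))
B - Z(-56) = 7213 - 2*(-56)*(11 - 56) = 7213 - 2*(-56)*(-45) = 7213 - 1*5040 = 7213 - 5040 = 2173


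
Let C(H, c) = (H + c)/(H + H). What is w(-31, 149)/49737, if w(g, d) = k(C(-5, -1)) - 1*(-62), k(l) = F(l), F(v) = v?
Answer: 313/248685 ≈ 0.0012586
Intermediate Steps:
C(H, c) = (H + c)/(2*H) (C(H, c) = (H + c)/((2*H)) = (H + c)*(1/(2*H)) = (H + c)/(2*H))
k(l) = l
w(g, d) = 313/5 (w(g, d) = (1/2)*(-5 - 1)/(-5) - 1*(-62) = (1/2)*(-1/5)*(-6) + 62 = 3/5 + 62 = 313/5)
w(-31, 149)/49737 = (313/5)/49737 = (313/5)*(1/49737) = 313/248685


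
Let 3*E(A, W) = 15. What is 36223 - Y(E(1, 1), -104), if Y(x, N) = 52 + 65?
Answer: 36106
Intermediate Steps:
E(A, W) = 5 (E(A, W) = (⅓)*15 = 5)
Y(x, N) = 117
36223 - Y(E(1, 1), -104) = 36223 - 1*117 = 36223 - 117 = 36106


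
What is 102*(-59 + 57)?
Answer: -204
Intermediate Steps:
102*(-59 + 57) = 102*(-2) = -204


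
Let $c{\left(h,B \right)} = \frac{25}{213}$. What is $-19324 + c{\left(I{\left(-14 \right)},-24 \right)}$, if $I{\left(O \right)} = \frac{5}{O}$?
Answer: $- \frac{4115987}{213} \approx -19324.0$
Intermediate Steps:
$c{\left(h,B \right)} = \frac{25}{213}$ ($c{\left(h,B \right)} = 25 \cdot \frac{1}{213} = \frac{25}{213}$)
$-19324 + c{\left(I{\left(-14 \right)},-24 \right)} = -19324 + \frac{25}{213} = - \frac{4115987}{213}$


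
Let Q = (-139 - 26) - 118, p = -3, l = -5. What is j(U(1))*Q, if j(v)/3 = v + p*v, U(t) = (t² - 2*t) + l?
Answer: -10188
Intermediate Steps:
U(t) = -5 + t² - 2*t (U(t) = (t² - 2*t) - 5 = -5 + t² - 2*t)
Q = -283 (Q = -165 - 118 = -283)
j(v) = -6*v (j(v) = 3*(v - 3*v) = 3*(-2*v) = -6*v)
j(U(1))*Q = -6*(-5 + 1² - 2*1)*(-283) = -6*(-5 + 1 - 2)*(-283) = -6*(-6)*(-283) = 36*(-283) = -10188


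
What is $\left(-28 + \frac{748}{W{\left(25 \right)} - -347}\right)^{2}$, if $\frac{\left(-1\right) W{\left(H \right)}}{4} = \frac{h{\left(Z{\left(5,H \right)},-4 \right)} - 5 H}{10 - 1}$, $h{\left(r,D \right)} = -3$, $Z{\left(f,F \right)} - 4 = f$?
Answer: $\frac{9034122304}{13213225} \approx 683.72$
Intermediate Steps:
$Z{\left(f,F \right)} = 4 + f$
$W{\left(H \right)} = \frac{4}{3} + \frac{20 H}{9}$ ($W{\left(H \right)} = - 4 \frac{-3 - 5 H}{10 - 1} = - 4 \frac{-3 - 5 H}{9} = - 4 \left(-3 - 5 H\right) \frac{1}{9} = - 4 \left(- \frac{1}{3} - \frac{5 H}{9}\right) = \frac{4}{3} + \frac{20 H}{9}$)
$\left(-28 + \frac{748}{W{\left(25 \right)} - -347}\right)^{2} = \left(-28 + \frac{748}{\left(\frac{4}{3} + \frac{20}{9} \cdot 25\right) - -347}\right)^{2} = \left(-28 + \frac{748}{\left(\frac{4}{3} + \frac{500}{9}\right) + 347}\right)^{2} = \left(-28 + \frac{748}{\frac{512}{9} + 347}\right)^{2} = \left(-28 + \frac{748}{\frac{3635}{9}}\right)^{2} = \left(-28 + 748 \cdot \frac{9}{3635}\right)^{2} = \left(-28 + \frac{6732}{3635}\right)^{2} = \left(- \frac{95048}{3635}\right)^{2} = \frac{9034122304}{13213225}$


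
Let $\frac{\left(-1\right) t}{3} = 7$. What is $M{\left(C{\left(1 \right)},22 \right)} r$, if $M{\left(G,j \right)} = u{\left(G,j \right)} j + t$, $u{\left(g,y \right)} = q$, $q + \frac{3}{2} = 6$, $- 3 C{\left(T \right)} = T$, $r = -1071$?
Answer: $-83538$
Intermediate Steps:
$C{\left(T \right)} = - \frac{T}{3}$
$t = -21$ ($t = \left(-3\right) 7 = -21$)
$q = \frac{9}{2}$ ($q = - \frac{3}{2} + 6 = \frac{9}{2} \approx 4.5$)
$u{\left(g,y \right)} = \frac{9}{2}$
$M{\left(G,j \right)} = -21 + \frac{9 j}{2}$ ($M{\left(G,j \right)} = \frac{9 j}{2} - 21 = -21 + \frac{9 j}{2}$)
$M{\left(C{\left(1 \right)},22 \right)} r = \left(-21 + \frac{9}{2} \cdot 22\right) \left(-1071\right) = \left(-21 + 99\right) \left(-1071\right) = 78 \left(-1071\right) = -83538$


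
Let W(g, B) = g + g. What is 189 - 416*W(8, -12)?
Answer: -6467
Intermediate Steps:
W(g, B) = 2*g
189 - 416*W(8, -12) = 189 - 832*8 = 189 - 416*16 = 189 - 6656 = -6467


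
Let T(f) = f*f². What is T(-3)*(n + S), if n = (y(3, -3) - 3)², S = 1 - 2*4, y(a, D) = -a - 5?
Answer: -3078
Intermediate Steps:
y(a, D) = -5 - a
T(f) = f³
S = -7 (S = 1 - 8 = -7)
n = 121 (n = ((-5 - 1*3) - 3)² = ((-5 - 3) - 3)² = (-8 - 3)² = (-11)² = 121)
T(-3)*(n + S) = (-3)³*(121 - 7) = -27*114 = -3078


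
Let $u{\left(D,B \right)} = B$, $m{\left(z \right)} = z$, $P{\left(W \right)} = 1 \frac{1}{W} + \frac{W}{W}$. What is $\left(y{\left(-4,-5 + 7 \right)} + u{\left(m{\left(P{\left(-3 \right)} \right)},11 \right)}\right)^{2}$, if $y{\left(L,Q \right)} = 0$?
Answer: $121$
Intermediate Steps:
$P{\left(W \right)} = 1 + \frac{1}{W}$ ($P{\left(W \right)} = \frac{1}{W} + 1 = 1 + \frac{1}{W}$)
$\left(y{\left(-4,-5 + 7 \right)} + u{\left(m{\left(P{\left(-3 \right)} \right)},11 \right)}\right)^{2} = \left(0 + 11\right)^{2} = 11^{2} = 121$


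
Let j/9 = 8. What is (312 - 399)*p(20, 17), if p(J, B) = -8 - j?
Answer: 6960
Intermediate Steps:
j = 72 (j = 9*8 = 72)
p(J, B) = -80 (p(J, B) = -8 - 1*72 = -8 - 72 = -80)
(312 - 399)*p(20, 17) = (312 - 399)*(-80) = -87*(-80) = 6960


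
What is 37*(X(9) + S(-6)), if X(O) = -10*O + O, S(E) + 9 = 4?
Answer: -3182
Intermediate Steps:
S(E) = -5 (S(E) = -9 + 4 = -5)
X(O) = -9*O
37*(X(9) + S(-6)) = 37*(-9*9 - 5) = 37*(-81 - 5) = 37*(-86) = -3182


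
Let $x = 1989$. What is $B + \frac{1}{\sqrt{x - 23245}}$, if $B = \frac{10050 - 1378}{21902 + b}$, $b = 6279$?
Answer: $\frac{8672}{28181} - \frac{i \sqrt{5314}}{10628} \approx 0.30772 - 0.006859 i$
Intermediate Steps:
$B = \frac{8672}{28181}$ ($B = \frac{10050 - 1378}{21902 + 6279} = \frac{8672}{28181} \approx 0.30772$)
$B + \frac{1}{\sqrt{x - 23245}} = \frac{8672}{28181} + \frac{1}{\sqrt{1989 - 23245}} = \frac{8672}{28181} + \frac{1}{\sqrt{-21256}} = \frac{8672}{28181} + \frac{1}{2 i \sqrt{5314}} = \frac{8672}{28181} - \frac{i \sqrt{5314}}{10628}$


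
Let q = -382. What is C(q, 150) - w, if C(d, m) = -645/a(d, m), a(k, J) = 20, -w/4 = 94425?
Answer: 1510671/4 ≈ 3.7767e+5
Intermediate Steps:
w = -377700 (w = -4*94425 = -377700)
C(d, m) = -129/4 (C(d, m) = -645/20 = -645*1/20 = -129/4)
C(q, 150) - w = -129/4 - 1*(-377700) = -129/4 + 377700 = 1510671/4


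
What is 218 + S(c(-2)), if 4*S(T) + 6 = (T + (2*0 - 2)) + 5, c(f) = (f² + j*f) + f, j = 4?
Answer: 863/4 ≈ 215.75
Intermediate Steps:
c(f) = f² + 5*f (c(f) = (f² + 4*f) + f = f² + 5*f)
S(T) = -¾ + T/4 (S(T) = -3/2 + ((T + (2*0 - 2)) + 5)/4 = -3/2 + ((T + (0 - 2)) + 5)/4 = -3/2 + ((T - 2) + 5)/4 = -3/2 + ((-2 + T) + 5)/4 = -3/2 + (3 + T)/4 = -3/2 + (¾ + T/4) = -¾ + T/4)
218 + S(c(-2)) = 218 + (-¾ + (-2*(5 - 2))/4) = 218 + (-¾ + (-2*3)/4) = 218 + (-¾ + (¼)*(-6)) = 218 + (-¾ - 3/2) = 218 - 9/4 = 863/4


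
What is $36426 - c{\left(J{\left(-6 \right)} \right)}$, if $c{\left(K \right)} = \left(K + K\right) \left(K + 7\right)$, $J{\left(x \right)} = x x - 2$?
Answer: $33638$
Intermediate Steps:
$J{\left(x \right)} = -2 + x^{2}$ ($J{\left(x \right)} = x^{2} - 2 = -2 + x^{2}$)
$c{\left(K \right)} = 2 K \left(7 + K\right)$
$36426 - c{\left(J{\left(-6 \right)} \right)} = 36426 - 2 \left(-2 + \left(-6\right)^{2}\right) \left(7 - \left(2 - \left(-6\right)^{2}\right)\right) = 36426 - 2 \left(-2 + 36\right) \left(7 + \left(-2 + 36\right)\right) = 36426 - 2 \cdot 34 \left(7 + 34\right) = 36426 - 2 \cdot 34 \cdot 41 = 36426 - 2788 = 33638$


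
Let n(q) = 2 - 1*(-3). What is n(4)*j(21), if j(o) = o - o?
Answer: 0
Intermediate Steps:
n(q) = 5 (n(q) = 2 + 3 = 5)
j(o) = 0
n(4)*j(21) = 5*0 = 0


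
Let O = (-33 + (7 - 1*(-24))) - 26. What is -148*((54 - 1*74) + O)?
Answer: 7104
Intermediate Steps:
O = -28 (O = (-33 + (7 + 24)) - 26 = (-33 + 31) - 26 = -2 - 26 = -28)
-148*((54 - 1*74) + O) = -148*((54 - 1*74) - 28) = -148*((54 - 74) - 28) = -148*(-20 - 28) = -148*(-48) = 7104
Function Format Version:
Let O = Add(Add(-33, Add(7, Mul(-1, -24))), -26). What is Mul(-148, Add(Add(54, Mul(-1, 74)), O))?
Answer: 7104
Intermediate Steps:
O = -28 (O = Add(Add(-33, Add(7, 24)), -26) = Add(Add(-33, 31), -26) = Add(-2, -26) = -28)
Mul(-148, Add(Add(54, Mul(-1, 74)), O)) = Mul(-148, Add(Add(54, Mul(-1, 74)), -28)) = Mul(-148, Add(Add(54, -74), -28)) = Mul(-148, Add(-20, -28)) = Mul(-148, -48) = 7104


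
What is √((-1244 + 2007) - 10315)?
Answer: 4*I*√597 ≈ 97.734*I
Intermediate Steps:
√((-1244 + 2007) - 10315) = √(763 - 10315) = √(-9552) = 4*I*√597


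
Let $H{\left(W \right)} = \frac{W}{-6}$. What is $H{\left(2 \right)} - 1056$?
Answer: $- \frac{3169}{3} \approx -1056.3$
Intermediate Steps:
$H{\left(W \right)} = - \frac{W}{6}$ ($H{\left(W \right)} = W \left(- \frac{1}{6}\right) = - \frac{W}{6}$)
$H{\left(2 \right)} - 1056 = \left(- \frac{1}{6}\right) 2 - 1056 = - \frac{1}{3} - 1056 = - \frac{3169}{3}$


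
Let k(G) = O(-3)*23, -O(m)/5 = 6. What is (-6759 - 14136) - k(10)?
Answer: -20205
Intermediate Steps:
O(m) = -30 (O(m) = -5*6 = -30)
k(G) = -690 (k(G) = -30*23 = -690)
(-6759 - 14136) - k(10) = (-6759 - 14136) - 1*(-690) = -20895 + 690 = -20205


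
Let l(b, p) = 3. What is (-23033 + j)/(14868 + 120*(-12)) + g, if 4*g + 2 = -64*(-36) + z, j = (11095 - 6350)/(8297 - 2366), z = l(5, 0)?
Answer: 45756791957/79641468 ≈ 574.54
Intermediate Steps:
z = 3
j = 4745/5931 ≈ 0.80003
g = 2305/4 (g = -½ + (-64*(-36) + 3)/4 = -½ + (2304 + 3)/4 = -½ + (¼)*2307 = -½ + 2307/4 = 2305/4 ≈ 576.25)
(-23033 + j)/(14868 + 120*(-12)) + g = (-23033 + 4745/5931)/(14868 + 120*(-12)) + 2305/4 = -136603978/(5931*(14868 - 1440)) + 2305/4 = -136603978/5931/13428 + 2305/4 = -136603978/5931*1/13428 + 2305/4 = -68301989/39820734 + 2305/4 = 45756791957/79641468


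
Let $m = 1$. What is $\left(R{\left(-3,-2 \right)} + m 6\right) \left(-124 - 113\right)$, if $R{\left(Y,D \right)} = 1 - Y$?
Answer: $-2370$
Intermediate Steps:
$\left(R{\left(-3,-2 \right)} + m 6\right) \left(-124 - 113\right) = \left(\left(1 - -3\right) + 1 \cdot 6\right) \left(-124 - 113\right) = \left(\left(1 + 3\right) + 6\right) \left(-237\right) = \left(4 + 6\right) \left(-237\right) = 10 \left(-237\right) = -2370$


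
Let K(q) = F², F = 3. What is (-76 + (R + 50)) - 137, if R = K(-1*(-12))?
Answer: -154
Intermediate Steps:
K(q) = 9 (K(q) = 3² = 9)
R = 9
(-76 + (R + 50)) - 137 = (-76 + (9 + 50)) - 137 = (-76 + 59) - 137 = -17 - 137 = -154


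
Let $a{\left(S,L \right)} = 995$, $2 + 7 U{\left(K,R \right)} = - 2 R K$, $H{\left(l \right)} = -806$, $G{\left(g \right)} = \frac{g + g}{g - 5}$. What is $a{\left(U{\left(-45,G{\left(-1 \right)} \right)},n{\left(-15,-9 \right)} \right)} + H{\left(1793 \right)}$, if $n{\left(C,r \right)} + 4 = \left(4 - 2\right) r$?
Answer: $189$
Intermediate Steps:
$n{\left(C,r \right)} = -4 + 2 r$ ($n{\left(C,r \right)} = -4 + \left(4 - 2\right) r = -4 + 2 r$)
$G{\left(g \right)} = \frac{2 g}{-5 + g}$
$U{\left(K,R \right)} = - \frac{2}{7} - \frac{2 K R}{7}$ ($U{\left(K,R \right)} = - \frac{2}{7} + \frac{- 2 R K}{7} = - \frac{2}{7} + \frac{\left(-2\right) K R}{7} = - \frac{2}{7} - \frac{2 K R}{7}$)
$a{\left(U{\left(-45,G{\left(-1 \right)} \right)},n{\left(-15,-9 \right)} \right)} + H{\left(1793 \right)} = 995 - 806 = 189$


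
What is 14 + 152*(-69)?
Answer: -10474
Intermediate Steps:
14 + 152*(-69) = 14 - 10488 = -10474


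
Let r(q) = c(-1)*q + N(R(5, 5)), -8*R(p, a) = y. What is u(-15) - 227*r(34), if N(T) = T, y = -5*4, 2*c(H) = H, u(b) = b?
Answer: 6553/2 ≈ 3276.5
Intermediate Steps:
c(H) = H/2
y = -20
R(p, a) = 5/2 (R(p, a) = -⅛*(-20) = 5/2)
r(q) = 5/2 - q/2 (r(q) = ((½)*(-1))*q + 5/2 = -q/2 + 5/2 = 5/2 - q/2)
u(-15) - 227*r(34) = -15 - 227*(5/2 - ½*34) = -15 - 227*(5/2 - 17) = -15 - 227*(-29/2) = -15 + 6583/2 = 6553/2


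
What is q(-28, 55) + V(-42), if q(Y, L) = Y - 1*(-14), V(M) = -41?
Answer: -55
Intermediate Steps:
q(Y, L) = 14 + Y (q(Y, L) = Y + 14 = 14 + Y)
q(-28, 55) + V(-42) = (14 - 28) - 41 = -14 - 41 = -55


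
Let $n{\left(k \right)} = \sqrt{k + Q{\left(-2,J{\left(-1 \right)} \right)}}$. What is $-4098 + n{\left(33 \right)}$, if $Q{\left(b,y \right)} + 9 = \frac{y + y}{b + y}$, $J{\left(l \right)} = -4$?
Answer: $-4098 + \frac{2 \sqrt{57}}{3} \approx -4093.0$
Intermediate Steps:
$Q{\left(b,y \right)} = -9 + \frac{2 y}{b + y}$ ($Q{\left(b,y \right)} = -9 + \frac{y + y}{b + y} = -9 + \frac{2 y}{b + y}$)
$n{\left(k \right)} = \sqrt{- \frac{23}{3} + k}$ ($n{\left(k \right)} = \sqrt{k + \frac{\left(-9\right) \left(-2\right) - -28}{-2 - 4}} = \sqrt{k + \frac{18 + 28}{-6}} = \sqrt{k - \frac{23}{3}} = \sqrt{- \frac{23}{3} + k}$)
$-4098 + n{\left(33 \right)} = -4098 + \frac{\sqrt{-69 + 9 \cdot 33}}{3} = -4098 + \frac{\sqrt{-69 + 297}}{3} = -4098 + \frac{\sqrt{228}}{3} = -4098 + \frac{2 \sqrt{57}}{3}$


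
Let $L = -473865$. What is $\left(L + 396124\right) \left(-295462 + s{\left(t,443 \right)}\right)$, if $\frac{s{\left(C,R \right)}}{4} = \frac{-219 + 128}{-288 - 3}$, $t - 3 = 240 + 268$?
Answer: $\frac{6684099502798}{291} \approx 2.2969 \cdot 10^{10}$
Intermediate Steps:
$t = 511$ ($t = 3 + \left(240 + 268\right) = 3 + 508 = 511$)
$s{\left(C,R \right)} = \frac{364}{291}$ ($s{\left(C,R \right)} = 4 \frac{-219 + 128}{-288 - 3} = 4 \left(- \frac{91}{-291}\right) = 4 \left(\left(-91\right) \left(- \frac{1}{291}\right)\right) = 4 \cdot \frac{91}{291} = \frac{364}{291}$)
$\left(L + 396124\right) \left(-295462 + s{\left(t,443 \right)}\right) = \left(-473865 + 396124\right) \left(-295462 + \frac{364}{291}\right) = \left(-77741\right) \left(- \frac{85979078}{291}\right) = \frac{6684099502798}{291}$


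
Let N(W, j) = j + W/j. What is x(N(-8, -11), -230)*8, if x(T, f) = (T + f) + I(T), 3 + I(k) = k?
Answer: -22312/11 ≈ -2028.4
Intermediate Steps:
I(k) = -3 + k
x(T, f) = -3 + f + 2*T (x(T, f) = (T + f) + (-3 + T) = -3 + f + 2*T)
x(N(-8, -11), -230)*8 = (-3 - 230 + 2*(-11 - 8/(-11)))*8 = (-3 - 230 + 2*(-11 - 8*(-1/11)))*8 = (-3 - 230 + 2*(-11 + 8/11))*8 = (-3 - 230 + 2*(-113/11))*8 = (-3 - 230 - 226/11)*8 = -2789/11*8 = -22312/11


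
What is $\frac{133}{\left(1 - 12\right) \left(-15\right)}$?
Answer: $\frac{133}{165} \approx 0.80606$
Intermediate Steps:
$\frac{133}{\left(1 - 12\right) \left(-15\right)} = \frac{133}{\left(-11\right) \left(-15\right)} = \frac{133}{165}$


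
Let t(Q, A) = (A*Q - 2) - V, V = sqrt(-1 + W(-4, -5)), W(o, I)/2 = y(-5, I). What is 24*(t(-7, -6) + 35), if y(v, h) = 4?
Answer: 1800 - 24*sqrt(7) ≈ 1736.5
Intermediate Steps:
W(o, I) = 8 (W(o, I) = 2*4 = 8)
V = sqrt(7) (V = sqrt(-1 + 8) = sqrt(7) ≈ 2.6458)
t(Q, A) = -2 - sqrt(7) + A*Q (t(Q, A) = (A*Q - 2) - sqrt(7) = (-2 + A*Q) - sqrt(7) = -2 - sqrt(7) + A*Q)
24*(t(-7, -6) + 35) = 24*((-2 - sqrt(7) - 6*(-7)) + 35) = 24*((-2 - sqrt(7) + 42) + 35) = 24*((40 - sqrt(7)) + 35) = 24*(75 - sqrt(7)) = 1800 - 24*sqrt(7)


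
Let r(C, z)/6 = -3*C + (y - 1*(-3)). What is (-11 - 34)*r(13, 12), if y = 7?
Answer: 7830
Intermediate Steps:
r(C, z) = 60 - 18*C (r(C, z) = 6*(-3*C + (7 - 1*(-3))) = 6*(-3*C + (7 + 3)) = 6*(-3*C + 10) = 6*(10 - 3*C) = 60 - 18*C)
(-11 - 34)*r(13, 12) = (-11 - 34)*(60 - 18*13) = -45*(60 - 234) = -45*(-174) = 7830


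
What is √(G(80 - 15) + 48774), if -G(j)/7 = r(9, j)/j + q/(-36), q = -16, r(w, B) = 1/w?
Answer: √206056955/65 ≈ 220.84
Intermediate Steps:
G(j) = -28/9 - 7/(9*j) (G(j) = -7*(1/(9*j) - 16/(-36)) = -7*(1/(9*j) - 16*(-1/36)) = -7*(1/(9*j) + 4/9) = -7*(4/9 + 1/(9*j)) = -28/9 - 7/(9*j))
√(G(80 - 15) + 48774) = √(7*(-1 - 4*(80 - 15))/(9*(80 - 15)) + 48774) = √((7/9)*(-1 - 4*65)/65 + 48774) = √((7/9)*(1/65)*(-1 - 260) + 48774) = √((7/9)*(1/65)*(-261) + 48774) = √(-203/65 + 48774) = √(3170107/65) = √206056955/65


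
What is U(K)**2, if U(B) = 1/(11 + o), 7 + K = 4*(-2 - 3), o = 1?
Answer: 1/144 ≈ 0.0069444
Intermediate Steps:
K = -27 (K = -7 + 4*(-2 - 3) = -7 + 4*(-5) = -7 - 20 = -27)
U(B) = 1/12 (U(B) = 1/(11 + 1) = 1/12)
U(K)**2 = (1/12)**2 = 1/144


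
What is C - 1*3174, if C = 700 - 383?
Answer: -2857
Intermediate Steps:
C = 317
C - 1*3174 = 317 - 1*3174 = 317 - 3174 = -2857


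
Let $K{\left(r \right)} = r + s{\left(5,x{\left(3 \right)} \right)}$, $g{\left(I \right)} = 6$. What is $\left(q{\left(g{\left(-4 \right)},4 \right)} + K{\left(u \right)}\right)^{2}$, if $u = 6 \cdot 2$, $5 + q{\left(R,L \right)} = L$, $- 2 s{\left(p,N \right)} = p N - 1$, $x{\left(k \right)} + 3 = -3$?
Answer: $\frac{2809}{4} \approx 702.25$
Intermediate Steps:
$x{\left(k \right)} = -6$ ($x{\left(k \right)} = -3 - 3 = -6$)
$s{\left(p,N \right)} = \frac{1}{2} - \frac{N p}{2}$ ($s{\left(p,N \right)} = - \frac{p N - 1}{2} = - \frac{N p - 1}{2} = - \frac{-1 + N p}{2} = \frac{1}{2} - \frac{N p}{2}$)
$q{\left(R,L \right)} = -5 + L$
$u = 12$
$K{\left(r \right)} = \frac{31}{2} + r$ ($K{\left(r \right)} = r - \left(- \frac{1}{2} - 15\right) = r + \left(\frac{1}{2} + 15\right) = r + \frac{31}{2} = \frac{31}{2} + r$)
$\left(q{\left(g{\left(-4 \right)},4 \right)} + K{\left(u \right)}\right)^{2} = \left(\left(-5 + 4\right) + \left(\frac{31}{2} + 12\right)\right)^{2} = \left(-1 + \frac{55}{2}\right)^{2} = \left(\frac{53}{2}\right)^{2} = \frac{2809}{4}$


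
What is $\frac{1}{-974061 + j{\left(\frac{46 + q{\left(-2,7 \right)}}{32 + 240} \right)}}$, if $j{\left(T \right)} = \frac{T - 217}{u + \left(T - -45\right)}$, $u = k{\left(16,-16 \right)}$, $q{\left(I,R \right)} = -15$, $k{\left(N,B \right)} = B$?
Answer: $- \frac{7919}{7713648052} \approx -1.0266 \cdot 10^{-6}$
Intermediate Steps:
$u = -16$
$j{\left(T \right)} = \frac{-217 + T}{29 + T}$ ($j{\left(T \right)} = \frac{T - 217}{-16 + \left(T - -45\right)} = \frac{-217 + T}{-16 + \left(T + 45\right)} = \frac{-217 + T}{-16 + \left(45 + T\right)} = \frac{-217 + T}{29 + T}$)
$\frac{1}{-974061 + j{\left(\frac{46 + q{\left(-2,7 \right)}}{32 + 240} \right)}} = \frac{1}{-974061 + \frac{-217 + \frac{46 - 15}{32 + 240}}{29 + \frac{46 - 15}{32 + 240}}} = \frac{1}{-974061 + \frac{-217 + \frac{31}{272}}{29 + \frac{31}{272}}} = \frac{1}{-974061 + \frac{1}{\frac{7919}{272}} \left(- \frac{58993}{272}\right)} = \frac{1}{-974061 + \frac{272}{7919} \left(- \frac{58993}{272}\right)} = \frac{1}{-974061 - \frac{58993}{7919}} = \frac{1}{- \frac{7713648052}{7919}} = - \frac{7919}{7713648052}$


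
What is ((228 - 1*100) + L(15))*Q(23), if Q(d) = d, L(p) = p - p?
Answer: 2944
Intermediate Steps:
L(p) = 0
((228 - 1*100) + L(15))*Q(23) = ((228 - 1*100) + 0)*23 = ((228 - 100) + 0)*23 = (128 + 0)*23 = 128*23 = 2944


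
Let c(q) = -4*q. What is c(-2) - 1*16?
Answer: -8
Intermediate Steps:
c(-2) - 1*16 = -4*(-2) - 1*16 = 8 - 16 = -8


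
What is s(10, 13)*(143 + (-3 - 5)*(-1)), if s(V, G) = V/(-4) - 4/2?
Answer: -1359/2 ≈ -679.50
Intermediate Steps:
s(V, G) = -2 - V/4 (s(V, G) = V*(-¼) - 4*½ = -V/4 - 2 = -2 - V/4)
s(10, 13)*(143 + (-3 - 5)*(-1)) = (-2 - ¼*10)*(143 + (-3 - 5)*(-1)) = (-2 - 5/2)*(143 - 8*(-1)) = -9*(143 + 8)/2 = -9/2*151 = -1359/2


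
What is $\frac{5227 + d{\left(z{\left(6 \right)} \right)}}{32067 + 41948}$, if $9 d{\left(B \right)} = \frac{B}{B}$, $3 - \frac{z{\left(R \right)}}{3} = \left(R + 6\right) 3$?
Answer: $\frac{47044}{666135} \approx 0.070622$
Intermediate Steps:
$z{\left(R \right)} = -45 - 9 R$ ($z{\left(R \right)} = 9 - 3 \left(R + 6\right) 3 = 9 - 3 \left(6 + R\right) 3 = 9 - 3 \left(18 + 3 R\right) = 9 - \left(54 + 9 R\right) = -45 - 9 R$)
$d{\left(B \right)} = \frac{1}{9}$ ($d{\left(B \right)} = \frac{B \frac{1}{B}}{9} = \frac{1}{9} \cdot 1 = \frac{1}{9}$)
$\frac{5227 + d{\left(z{\left(6 \right)} \right)}}{32067 + 41948} = \frac{5227 + \frac{1}{9}}{32067 + 41948} = \frac{47044}{9 \cdot 74015} = \frac{47044}{9} \cdot \frac{1}{74015} = \frac{47044}{666135}$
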